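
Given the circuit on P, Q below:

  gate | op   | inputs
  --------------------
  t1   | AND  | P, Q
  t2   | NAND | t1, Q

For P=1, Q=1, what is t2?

t1 = 1 AND 1 = 1
t2 = 1 NAND 1 = 0

0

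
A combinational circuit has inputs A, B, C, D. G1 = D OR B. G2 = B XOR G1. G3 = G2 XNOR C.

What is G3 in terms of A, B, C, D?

G1 = D OR B
G2 = B XOR G1 = B XOR (D OR B)
G3 = G2 XNOR C = (B XOR (D OR B)) XNOR C

(B XOR (D OR B)) XNOR C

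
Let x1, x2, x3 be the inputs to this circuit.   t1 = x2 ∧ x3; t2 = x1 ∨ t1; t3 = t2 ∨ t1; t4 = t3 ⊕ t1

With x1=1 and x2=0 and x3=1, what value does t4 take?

1

t1 = 0 ∧ 1 = 0
t2 = 1 ∨ 0 = 1
t3 = 1 ∨ 0 = 1
t4 = 1 ⊕ 0 = 1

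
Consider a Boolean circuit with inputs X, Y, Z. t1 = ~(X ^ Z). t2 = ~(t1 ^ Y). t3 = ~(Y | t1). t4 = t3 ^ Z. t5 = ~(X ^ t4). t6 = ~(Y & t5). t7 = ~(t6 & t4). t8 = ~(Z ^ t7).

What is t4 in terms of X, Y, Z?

t1 = ~(X ^ Z)
t3 = ~(Y | t1) = ~(Y | (~(X ^ Z)))
t4 = t3 ^ Z = (~(Y | (~(X ^ Z)))) ^ Z

(~(Y | (~(X ^ Z)))) ^ Z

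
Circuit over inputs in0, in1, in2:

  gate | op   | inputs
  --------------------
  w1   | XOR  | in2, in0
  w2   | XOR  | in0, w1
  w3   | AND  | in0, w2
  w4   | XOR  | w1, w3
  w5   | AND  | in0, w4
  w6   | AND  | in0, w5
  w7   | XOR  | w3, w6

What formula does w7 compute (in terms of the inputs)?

w1 = in2 XOR in0
w2 = in0 XOR w1 = in0 XOR (in2 XOR in0)
w3 = in0 AND w2 = in0 AND (in0 XOR (in2 XOR in0))
w4 = w1 XOR w3 = (in2 XOR in0) XOR (in0 AND (in0 XOR (in2 XOR in0)))
w5 = in0 AND w4 = in0 AND ((in2 XOR in0) XOR (in0 AND (in0 XOR (in2 XOR in0))))
w6 = in0 AND w5 = in0 AND (in0 AND ((in2 XOR in0) XOR (in0 AND (in0 XOR (in2 XOR in0)))))
w7 = w3 XOR w6 = (in0 AND (in0 XOR (in2 XOR in0))) XOR (in0 AND (in0 AND ((in2 XOR in0) XOR (in0 AND (in0 XOR (in2 XOR in0))))))

(in0 AND (in0 XOR (in2 XOR in0))) XOR (in0 AND (in0 AND ((in2 XOR in0) XOR (in0 AND (in0 XOR (in2 XOR in0))))))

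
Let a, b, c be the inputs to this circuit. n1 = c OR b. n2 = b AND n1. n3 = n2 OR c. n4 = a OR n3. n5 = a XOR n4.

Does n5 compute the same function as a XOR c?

No

n1 = c OR b
n2 = b AND n1 = b AND (c OR b)
n3 = n2 OR c = (b AND (c OR b)) OR c
n4 = a OR n3 = a OR ((b AND (c OR b)) OR c)
n5 = a XOR n4 = a XOR (a OR ((b AND (c OR b)) OR c))
At a=0, b=1, c=0: circuit gives 1, formula gives 0.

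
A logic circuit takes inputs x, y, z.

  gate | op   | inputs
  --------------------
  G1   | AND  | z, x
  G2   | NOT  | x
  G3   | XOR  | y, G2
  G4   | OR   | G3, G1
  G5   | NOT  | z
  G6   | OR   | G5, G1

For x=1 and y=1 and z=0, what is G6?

1

G1 = 0 AND 1 = 0
G5 = NOT 0 = 1
G6 = 1 OR 0 = 1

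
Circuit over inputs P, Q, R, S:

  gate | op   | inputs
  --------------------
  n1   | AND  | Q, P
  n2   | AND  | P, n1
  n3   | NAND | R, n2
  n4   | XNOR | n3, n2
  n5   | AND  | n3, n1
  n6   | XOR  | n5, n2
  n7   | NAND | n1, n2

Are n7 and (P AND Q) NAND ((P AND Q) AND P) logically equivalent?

n1 = Q AND P
n2 = P AND n1 = P AND (Q AND P)
n7 = n1 NAND n2 = (Q AND P) NAND (P AND (Q AND P))
At P=1, Q=1, R=0, S=0: circuit gives 0, formula gives 0.
At P=0, Q=0, R=0, S=0: circuit gives 1, formula gives 1.
Agrees on all 16 inputs.

Yes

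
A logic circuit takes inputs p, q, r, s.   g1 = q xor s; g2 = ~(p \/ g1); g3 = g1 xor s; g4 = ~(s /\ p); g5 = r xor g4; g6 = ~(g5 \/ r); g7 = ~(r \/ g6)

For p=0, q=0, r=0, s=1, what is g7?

1

g4 = ~(1 /\ 0) = 1
g5 = 0 xor 1 = 1
g6 = ~(1 \/ 0) = 0
g7 = ~(0 \/ 0) = 1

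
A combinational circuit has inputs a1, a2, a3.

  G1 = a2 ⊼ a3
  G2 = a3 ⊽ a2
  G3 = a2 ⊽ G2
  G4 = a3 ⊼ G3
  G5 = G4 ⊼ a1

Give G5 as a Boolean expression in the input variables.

G2 = a3 ⊽ a2
G3 = a2 ⊽ G2 = a2 ⊽ (a3 ⊽ a2)
G4 = a3 ⊼ G3 = a3 ⊼ (a2 ⊽ (a3 ⊽ a2))
G5 = G4 ⊼ a1 = (a3 ⊼ (a2 ⊽ (a3 ⊽ a2))) ⊼ a1

(a3 ⊼ (a2 ⊽ (a3 ⊽ a2))) ⊼ a1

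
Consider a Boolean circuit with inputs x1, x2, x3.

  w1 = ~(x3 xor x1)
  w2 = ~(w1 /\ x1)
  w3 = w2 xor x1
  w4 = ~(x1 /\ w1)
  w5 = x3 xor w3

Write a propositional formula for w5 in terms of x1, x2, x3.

x3 xor ((~((~(x3 xor x1)) /\ x1)) xor x1)

w1 = ~(x3 xor x1)
w2 = ~(w1 /\ x1) = ~((~(x3 xor x1)) /\ x1)
w3 = w2 xor x1 = (~((~(x3 xor x1)) /\ x1)) xor x1
w5 = x3 xor w3 = x3 xor ((~((~(x3 xor x1)) /\ x1)) xor x1)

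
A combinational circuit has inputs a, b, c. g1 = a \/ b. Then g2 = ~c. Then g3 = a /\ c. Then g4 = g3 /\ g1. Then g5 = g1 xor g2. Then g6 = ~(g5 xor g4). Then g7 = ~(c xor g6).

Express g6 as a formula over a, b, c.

~(((a \/ b) xor ~c) xor ((a /\ c) /\ (a \/ b)))

g1 = a \/ b
g2 = ~c
g3 = a /\ c
g4 = g3 /\ g1 = (a /\ c) /\ (a \/ b)
g5 = g1 xor g2 = (a \/ b) xor ~c
g6 = ~(g5 xor g4) = ~(((a \/ b) xor ~c) xor ((a /\ c) /\ (a \/ b)))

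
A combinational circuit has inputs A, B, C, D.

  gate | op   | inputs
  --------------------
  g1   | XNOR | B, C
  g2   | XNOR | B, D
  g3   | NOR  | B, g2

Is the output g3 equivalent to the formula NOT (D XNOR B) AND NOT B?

g2 = B XNOR D
g3 = B NOR g2 = B NOR (B XNOR D)
At A=0, B=0, C=0, D=0: circuit gives 0, formula gives 0.
At A=0, B=0, C=0, D=1: circuit gives 1, formula gives 1.
Agrees on all 16 inputs.

Yes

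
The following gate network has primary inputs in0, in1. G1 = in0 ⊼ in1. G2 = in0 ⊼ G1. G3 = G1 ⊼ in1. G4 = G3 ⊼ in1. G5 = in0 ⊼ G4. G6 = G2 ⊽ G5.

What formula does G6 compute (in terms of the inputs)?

(in0 ⊼ (in0 ⊼ in1)) ⊽ (in0 ⊼ (((in0 ⊼ in1) ⊼ in1) ⊼ in1))

G1 = in0 ⊼ in1
G2 = in0 ⊼ G1 = in0 ⊼ (in0 ⊼ in1)
G3 = G1 ⊼ in1 = (in0 ⊼ in1) ⊼ in1
G4 = G3 ⊼ in1 = ((in0 ⊼ in1) ⊼ in1) ⊼ in1
G5 = in0 ⊼ G4 = in0 ⊼ (((in0 ⊼ in1) ⊼ in1) ⊼ in1)
G6 = G2 ⊽ G5 = (in0 ⊼ (in0 ⊼ in1)) ⊽ (in0 ⊼ (((in0 ⊼ in1) ⊼ in1) ⊼ in1))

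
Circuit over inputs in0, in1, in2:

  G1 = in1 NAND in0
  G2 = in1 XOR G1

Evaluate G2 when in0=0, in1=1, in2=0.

0

G1 = 1 NAND 0 = 1
G2 = 1 XOR 1 = 0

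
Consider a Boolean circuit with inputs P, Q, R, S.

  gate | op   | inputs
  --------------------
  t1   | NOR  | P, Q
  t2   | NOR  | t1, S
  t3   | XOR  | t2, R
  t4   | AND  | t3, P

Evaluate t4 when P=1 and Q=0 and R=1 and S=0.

t1 = 1 NOR 0 = 0
t2 = 0 NOR 0 = 1
t3 = 1 XOR 1 = 0
t4 = 0 AND 1 = 0

0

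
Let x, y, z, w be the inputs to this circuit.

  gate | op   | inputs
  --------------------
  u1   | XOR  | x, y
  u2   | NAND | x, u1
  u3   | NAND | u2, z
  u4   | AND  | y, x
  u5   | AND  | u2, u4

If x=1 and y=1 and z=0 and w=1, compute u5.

u1 = 1 XOR 1 = 0
u2 = 1 NAND 0 = 1
u4 = 1 AND 1 = 1
u5 = 1 AND 1 = 1

1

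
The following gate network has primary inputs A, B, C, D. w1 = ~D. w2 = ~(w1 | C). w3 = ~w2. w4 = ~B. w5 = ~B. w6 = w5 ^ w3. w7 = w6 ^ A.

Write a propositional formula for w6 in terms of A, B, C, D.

~B ^ ~(~(~D | C))

w1 = ~D
w2 = ~(w1 | C) = ~(~D | C)
w3 = ~w2 = ~(~(~D | C))
w5 = ~B
w6 = w5 ^ w3 = ~B ^ ~(~(~D | C))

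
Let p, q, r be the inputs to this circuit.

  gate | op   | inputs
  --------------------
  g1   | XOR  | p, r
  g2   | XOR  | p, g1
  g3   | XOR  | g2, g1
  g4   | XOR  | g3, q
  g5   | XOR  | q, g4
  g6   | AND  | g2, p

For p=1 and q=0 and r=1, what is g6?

1

g1 = 1 XOR 1 = 0
g2 = 1 XOR 0 = 1
g6 = 1 AND 1 = 1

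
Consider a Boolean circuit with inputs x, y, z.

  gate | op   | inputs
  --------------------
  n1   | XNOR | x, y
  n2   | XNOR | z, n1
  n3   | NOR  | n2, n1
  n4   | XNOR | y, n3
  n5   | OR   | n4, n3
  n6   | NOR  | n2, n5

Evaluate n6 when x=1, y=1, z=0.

1

n1 = 1 XNOR 1 = 1
n2 = 0 XNOR 1 = 0
n3 = 0 NOR 1 = 0
n4 = 1 XNOR 0 = 0
n5 = 0 OR 0 = 0
n6 = 0 NOR 0 = 1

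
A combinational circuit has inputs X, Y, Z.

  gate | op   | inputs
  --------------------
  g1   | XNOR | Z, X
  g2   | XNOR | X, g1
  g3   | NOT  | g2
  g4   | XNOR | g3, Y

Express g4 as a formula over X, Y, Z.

g1 = Z XNOR X
g2 = X XNOR g1 = X XNOR (Z XNOR X)
g3 = NOT g2 = NOT (X XNOR (Z XNOR X))
g4 = g3 XNOR Y = NOT (X XNOR (Z XNOR X)) XNOR Y

NOT (X XNOR (Z XNOR X)) XNOR Y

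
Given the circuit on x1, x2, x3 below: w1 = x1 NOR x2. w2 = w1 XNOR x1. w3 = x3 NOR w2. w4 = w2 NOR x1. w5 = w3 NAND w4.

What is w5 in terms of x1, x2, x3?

w1 = x1 NOR x2
w2 = w1 XNOR x1 = (x1 NOR x2) XNOR x1
w3 = x3 NOR w2 = x3 NOR ((x1 NOR x2) XNOR x1)
w4 = w2 NOR x1 = ((x1 NOR x2) XNOR x1) NOR x1
w5 = w3 NAND w4 = (x3 NOR ((x1 NOR x2) XNOR x1)) NAND (((x1 NOR x2) XNOR x1) NOR x1)

(x3 NOR ((x1 NOR x2) XNOR x1)) NAND (((x1 NOR x2) XNOR x1) NOR x1)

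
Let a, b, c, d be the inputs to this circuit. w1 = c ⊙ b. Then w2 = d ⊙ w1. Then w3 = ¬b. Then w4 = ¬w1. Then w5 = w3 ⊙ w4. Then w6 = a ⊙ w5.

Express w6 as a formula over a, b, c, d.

a ⊙ (¬b ⊙ ¬(c ⊙ b))

w1 = c ⊙ b
w3 = ¬b
w4 = ¬w1 = ¬(c ⊙ b)
w5 = w3 ⊙ w4 = ¬b ⊙ ¬(c ⊙ b)
w6 = a ⊙ w5 = a ⊙ (¬b ⊙ ¬(c ⊙ b))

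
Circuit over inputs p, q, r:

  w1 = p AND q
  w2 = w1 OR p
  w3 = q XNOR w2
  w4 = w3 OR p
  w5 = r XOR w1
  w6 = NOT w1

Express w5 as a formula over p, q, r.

r XOR (p AND q)

w1 = p AND q
w5 = r XOR w1 = r XOR (p AND q)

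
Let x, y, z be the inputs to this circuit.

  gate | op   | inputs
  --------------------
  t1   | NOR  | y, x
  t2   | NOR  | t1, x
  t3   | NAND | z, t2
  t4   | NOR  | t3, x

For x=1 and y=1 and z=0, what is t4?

t1 = 1 NOR 1 = 0
t2 = 0 NOR 1 = 0
t3 = 0 NAND 0 = 1
t4 = 1 NOR 1 = 0

0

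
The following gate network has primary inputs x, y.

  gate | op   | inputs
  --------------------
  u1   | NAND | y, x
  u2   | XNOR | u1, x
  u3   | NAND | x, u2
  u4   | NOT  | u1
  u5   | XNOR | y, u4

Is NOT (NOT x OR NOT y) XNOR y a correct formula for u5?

u1 = y NAND x
u4 = NOT u1 = NOT (y NAND x)
u5 = y XNOR u4 = y XNOR NOT (y NAND x)
At x=0, y=1: circuit gives 0, formula gives 0.
At x=0, y=0: circuit gives 1, formula gives 1.
Agrees on all 4 inputs.

Yes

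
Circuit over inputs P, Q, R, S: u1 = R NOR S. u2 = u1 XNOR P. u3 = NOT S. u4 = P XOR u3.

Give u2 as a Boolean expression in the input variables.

(R NOR S) XNOR P

u1 = R NOR S
u2 = u1 XNOR P = (R NOR S) XNOR P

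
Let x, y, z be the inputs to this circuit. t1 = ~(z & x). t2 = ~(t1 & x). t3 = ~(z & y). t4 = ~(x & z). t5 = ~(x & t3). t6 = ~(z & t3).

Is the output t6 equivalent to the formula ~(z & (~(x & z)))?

No

t3 = ~(z & y)
t6 = ~(z & t3) = ~(z & (~(z & y)))
At x=0, y=1, z=1: circuit gives 1, formula gives 0.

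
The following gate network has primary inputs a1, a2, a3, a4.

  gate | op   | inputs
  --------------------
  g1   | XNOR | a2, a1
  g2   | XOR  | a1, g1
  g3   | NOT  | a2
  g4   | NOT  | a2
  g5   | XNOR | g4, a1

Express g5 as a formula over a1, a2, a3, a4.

g4 = NOT a2
g5 = g4 XNOR a1 = NOT a2 XNOR a1

NOT a2 XNOR a1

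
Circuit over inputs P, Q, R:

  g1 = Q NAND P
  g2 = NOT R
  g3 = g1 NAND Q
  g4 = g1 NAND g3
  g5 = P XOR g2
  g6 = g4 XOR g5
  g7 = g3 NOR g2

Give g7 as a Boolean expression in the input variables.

((Q NAND P) NAND Q) NOR NOT R

g1 = Q NAND P
g2 = NOT R
g3 = g1 NAND Q = (Q NAND P) NAND Q
g7 = g3 NOR g2 = ((Q NAND P) NAND Q) NOR NOT R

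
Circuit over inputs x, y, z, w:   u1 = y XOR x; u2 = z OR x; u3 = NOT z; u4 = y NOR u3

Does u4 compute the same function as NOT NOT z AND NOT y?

u3 = NOT z
u4 = y NOR u3 = y NOR NOT z
At x=0, y=0, z=0, w=0: circuit gives 0, formula gives 0.
At x=0, y=0, z=1, w=0: circuit gives 1, formula gives 1.
Agrees on all 16 inputs.

Yes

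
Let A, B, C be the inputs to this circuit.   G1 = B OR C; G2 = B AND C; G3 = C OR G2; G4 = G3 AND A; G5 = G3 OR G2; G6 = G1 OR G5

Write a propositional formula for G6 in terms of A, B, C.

G1 = B OR C
G2 = B AND C
G3 = C OR G2 = C OR (B AND C)
G5 = G3 OR G2 = (C OR (B AND C)) OR (B AND C)
G6 = G1 OR G5 = (B OR C) OR ((C OR (B AND C)) OR (B AND C))

(B OR C) OR ((C OR (B AND C)) OR (B AND C))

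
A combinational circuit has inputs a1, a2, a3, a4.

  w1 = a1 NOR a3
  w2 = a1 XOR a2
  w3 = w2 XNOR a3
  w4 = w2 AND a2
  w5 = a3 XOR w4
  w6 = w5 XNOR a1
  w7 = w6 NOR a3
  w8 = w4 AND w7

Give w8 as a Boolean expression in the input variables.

((a1 XOR a2) AND a2) AND (((a3 XOR ((a1 XOR a2) AND a2)) XNOR a1) NOR a3)

w2 = a1 XOR a2
w4 = w2 AND a2 = (a1 XOR a2) AND a2
w5 = a3 XOR w4 = a3 XOR ((a1 XOR a2) AND a2)
w6 = w5 XNOR a1 = (a3 XOR ((a1 XOR a2) AND a2)) XNOR a1
w7 = w6 NOR a3 = ((a3 XOR ((a1 XOR a2) AND a2)) XNOR a1) NOR a3
w8 = w4 AND w7 = ((a1 XOR a2) AND a2) AND (((a3 XOR ((a1 XOR a2) AND a2)) XNOR a1) NOR a3)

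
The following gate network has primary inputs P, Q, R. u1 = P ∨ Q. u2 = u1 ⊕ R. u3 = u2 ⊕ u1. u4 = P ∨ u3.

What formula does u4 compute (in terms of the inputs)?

P ∨ (((P ∨ Q) ⊕ R) ⊕ (P ∨ Q))

u1 = P ∨ Q
u2 = u1 ⊕ R = (P ∨ Q) ⊕ R
u3 = u2 ⊕ u1 = ((P ∨ Q) ⊕ R) ⊕ (P ∨ Q)
u4 = P ∨ u3 = P ∨ (((P ∨ Q) ⊕ R) ⊕ (P ∨ Q))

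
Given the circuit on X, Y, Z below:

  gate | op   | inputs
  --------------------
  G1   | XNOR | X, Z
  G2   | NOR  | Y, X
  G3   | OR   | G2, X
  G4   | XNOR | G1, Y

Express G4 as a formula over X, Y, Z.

(X XNOR Z) XNOR Y

G1 = X XNOR Z
G4 = G1 XNOR Y = (X XNOR Z) XNOR Y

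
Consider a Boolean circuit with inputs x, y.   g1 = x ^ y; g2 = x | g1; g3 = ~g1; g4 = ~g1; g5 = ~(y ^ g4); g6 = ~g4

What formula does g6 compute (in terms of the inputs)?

g1 = x ^ y
g4 = ~g1 = ~(x ^ y)
g6 = ~g4 = ~~(x ^ y)

~~(x ^ y)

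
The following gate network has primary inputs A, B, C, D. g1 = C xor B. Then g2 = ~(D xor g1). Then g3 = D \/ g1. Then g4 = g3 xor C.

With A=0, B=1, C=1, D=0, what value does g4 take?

g1 = 1 xor 1 = 0
g3 = 0 \/ 0 = 0
g4 = 0 xor 1 = 1

1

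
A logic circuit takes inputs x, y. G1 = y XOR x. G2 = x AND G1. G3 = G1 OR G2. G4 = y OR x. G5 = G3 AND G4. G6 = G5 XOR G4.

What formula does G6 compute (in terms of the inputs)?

(((y XOR x) OR (x AND (y XOR x))) AND (y OR x)) XOR (y OR x)

G1 = y XOR x
G2 = x AND G1 = x AND (y XOR x)
G3 = G1 OR G2 = (y XOR x) OR (x AND (y XOR x))
G4 = y OR x
G5 = G3 AND G4 = ((y XOR x) OR (x AND (y XOR x))) AND (y OR x)
G6 = G5 XOR G4 = (((y XOR x) OR (x AND (y XOR x))) AND (y OR x)) XOR (y OR x)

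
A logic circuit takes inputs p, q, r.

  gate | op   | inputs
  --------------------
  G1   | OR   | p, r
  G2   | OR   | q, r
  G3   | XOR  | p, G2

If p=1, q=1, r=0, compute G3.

G2 = 1 OR 0 = 1
G3 = 1 XOR 1 = 0

0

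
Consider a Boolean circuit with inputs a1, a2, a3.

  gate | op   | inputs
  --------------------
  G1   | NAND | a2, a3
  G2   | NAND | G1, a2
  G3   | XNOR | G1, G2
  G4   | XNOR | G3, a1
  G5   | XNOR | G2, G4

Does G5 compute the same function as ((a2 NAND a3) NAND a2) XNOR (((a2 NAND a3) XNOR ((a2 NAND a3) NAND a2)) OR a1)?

G1 = a2 NAND a3
G2 = G1 NAND a2 = (a2 NAND a3) NAND a2
G3 = G1 XNOR G2 = (a2 NAND a3) XNOR ((a2 NAND a3) NAND a2)
G4 = G3 XNOR a1 = ((a2 NAND a3) XNOR ((a2 NAND a3) NAND a2)) XNOR a1
G5 = G2 XNOR G4 = ((a2 NAND a3) NAND a2) XNOR (((a2 NAND a3) XNOR ((a2 NAND a3) NAND a2)) XNOR a1)
At a1=0, a2=0, a3=0: circuit gives 0, formula gives 1.

No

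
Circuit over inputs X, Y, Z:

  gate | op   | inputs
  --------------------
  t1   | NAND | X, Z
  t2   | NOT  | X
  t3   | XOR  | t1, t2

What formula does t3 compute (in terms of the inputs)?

t1 = X NAND Z
t2 = NOT X
t3 = t1 XOR t2 = (X NAND Z) XOR NOT X

(X NAND Z) XOR NOT X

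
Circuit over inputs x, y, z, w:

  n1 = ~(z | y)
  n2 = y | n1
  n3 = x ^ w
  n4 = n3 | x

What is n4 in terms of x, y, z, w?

(x ^ w) | x

n3 = x ^ w
n4 = n3 | x = (x ^ w) | x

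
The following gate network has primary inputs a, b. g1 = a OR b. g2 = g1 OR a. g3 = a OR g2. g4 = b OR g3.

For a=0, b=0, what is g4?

g1 = 0 OR 0 = 0
g2 = 0 OR 0 = 0
g3 = 0 OR 0 = 0
g4 = 0 OR 0 = 0

0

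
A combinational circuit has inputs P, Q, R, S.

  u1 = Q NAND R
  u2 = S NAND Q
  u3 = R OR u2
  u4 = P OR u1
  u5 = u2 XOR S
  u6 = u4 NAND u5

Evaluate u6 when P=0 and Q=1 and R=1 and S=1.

1

u1 = 1 NAND 1 = 0
u2 = 1 NAND 1 = 0
u4 = 0 OR 0 = 0
u5 = 0 XOR 1 = 1
u6 = 0 NAND 1 = 1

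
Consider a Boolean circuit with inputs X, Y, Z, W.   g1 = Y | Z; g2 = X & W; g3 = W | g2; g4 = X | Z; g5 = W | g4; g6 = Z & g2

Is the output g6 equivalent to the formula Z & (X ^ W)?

No

g2 = X & W
g6 = Z & g2 = Z & (X & W)
At X=0, Y=0, Z=1, W=1: circuit gives 0, formula gives 1.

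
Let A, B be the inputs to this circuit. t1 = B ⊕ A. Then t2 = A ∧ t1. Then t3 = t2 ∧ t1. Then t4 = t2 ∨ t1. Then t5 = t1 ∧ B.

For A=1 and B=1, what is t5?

t1 = 1 ⊕ 1 = 0
t5 = 0 ∧ 1 = 0

0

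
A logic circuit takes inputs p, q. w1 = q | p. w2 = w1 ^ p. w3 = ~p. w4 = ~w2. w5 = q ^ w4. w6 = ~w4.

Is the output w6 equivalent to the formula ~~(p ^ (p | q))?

Yes

w1 = q | p
w2 = w1 ^ p = (q | p) ^ p
w4 = ~w2 = ~((q | p) ^ p)
w6 = ~w4 = ~~((q | p) ^ p)
At p=0, q=0: circuit gives 0, formula gives 0.
At p=0, q=1: circuit gives 1, formula gives 1.
Agrees on all 4 inputs.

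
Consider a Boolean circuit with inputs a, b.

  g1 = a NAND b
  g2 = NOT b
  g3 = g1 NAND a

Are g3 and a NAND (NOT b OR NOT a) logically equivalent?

Yes

g1 = a NAND b
g3 = g1 NAND a = (a NAND b) NAND a
At a=1, b=0: circuit gives 0, formula gives 0.
At a=0, b=0: circuit gives 1, formula gives 1.
Agrees on all 4 inputs.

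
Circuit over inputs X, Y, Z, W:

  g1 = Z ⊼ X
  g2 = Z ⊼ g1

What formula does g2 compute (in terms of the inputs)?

g1 = Z ⊼ X
g2 = Z ⊼ g1 = Z ⊼ (Z ⊼ X)

Z ⊼ (Z ⊼ X)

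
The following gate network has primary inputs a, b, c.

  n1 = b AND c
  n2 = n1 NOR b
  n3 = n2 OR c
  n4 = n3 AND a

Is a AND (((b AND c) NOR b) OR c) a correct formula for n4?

Yes

n1 = b AND c
n2 = n1 NOR b = (b AND c) NOR b
n3 = n2 OR c = ((b AND c) NOR b) OR c
n4 = n3 AND a = (((b AND c) NOR b) OR c) AND a
At a=0, b=0, c=0: circuit gives 0, formula gives 0.
At a=1, b=0, c=0: circuit gives 1, formula gives 1.
Agrees on all 8 inputs.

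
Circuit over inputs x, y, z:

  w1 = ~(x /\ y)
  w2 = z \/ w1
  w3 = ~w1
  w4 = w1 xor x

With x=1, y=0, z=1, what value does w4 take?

0

w1 = ~(1 /\ 0) = 1
w4 = 1 xor 1 = 0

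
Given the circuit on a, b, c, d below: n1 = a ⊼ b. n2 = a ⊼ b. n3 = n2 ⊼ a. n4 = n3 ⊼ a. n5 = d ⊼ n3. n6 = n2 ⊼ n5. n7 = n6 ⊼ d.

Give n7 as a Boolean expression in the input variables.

((a ⊼ b) ⊼ (d ⊼ ((a ⊼ b) ⊼ a))) ⊼ d

n2 = a ⊼ b
n3 = n2 ⊼ a = (a ⊼ b) ⊼ a
n5 = d ⊼ n3 = d ⊼ ((a ⊼ b) ⊼ a)
n6 = n2 ⊼ n5 = (a ⊼ b) ⊼ (d ⊼ ((a ⊼ b) ⊼ a))
n7 = n6 ⊼ d = ((a ⊼ b) ⊼ (d ⊼ ((a ⊼ b) ⊼ a))) ⊼ d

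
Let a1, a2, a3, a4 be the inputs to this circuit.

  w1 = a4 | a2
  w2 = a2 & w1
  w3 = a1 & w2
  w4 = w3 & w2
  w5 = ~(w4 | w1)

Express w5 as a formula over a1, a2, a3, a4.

w1 = a4 | a2
w2 = a2 & w1 = a2 & (a4 | a2)
w3 = a1 & w2 = a1 & (a2 & (a4 | a2))
w4 = w3 & w2 = (a1 & (a2 & (a4 | a2))) & (a2 & (a4 | a2))
w5 = ~(w4 | w1) = ~(((a1 & (a2 & (a4 | a2))) & (a2 & (a4 | a2))) | (a4 | a2))

~(((a1 & (a2 & (a4 | a2))) & (a2 & (a4 | a2))) | (a4 | a2))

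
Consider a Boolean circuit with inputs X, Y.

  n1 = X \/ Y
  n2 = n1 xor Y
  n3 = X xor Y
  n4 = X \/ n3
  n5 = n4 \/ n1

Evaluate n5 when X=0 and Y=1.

1

n1 = 0 \/ 1 = 1
n3 = 0 xor 1 = 1
n4 = 0 \/ 1 = 1
n5 = 1 \/ 1 = 1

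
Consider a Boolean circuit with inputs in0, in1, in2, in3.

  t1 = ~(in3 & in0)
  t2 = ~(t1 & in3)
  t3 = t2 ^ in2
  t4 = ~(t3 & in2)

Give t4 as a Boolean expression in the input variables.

t1 = ~(in3 & in0)
t2 = ~(t1 & in3) = ~((~(in3 & in0)) & in3)
t3 = t2 ^ in2 = (~((~(in3 & in0)) & in3)) ^ in2
t4 = ~(t3 & in2) = ~(((~((~(in3 & in0)) & in3)) ^ in2) & in2)

~(((~((~(in3 & in0)) & in3)) ^ in2) & in2)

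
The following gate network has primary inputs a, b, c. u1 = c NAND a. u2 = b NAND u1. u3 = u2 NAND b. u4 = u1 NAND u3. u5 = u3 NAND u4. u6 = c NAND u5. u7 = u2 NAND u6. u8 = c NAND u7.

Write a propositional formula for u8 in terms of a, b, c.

u1 = c NAND a
u2 = b NAND u1 = b NAND (c NAND a)
u3 = u2 NAND b = (b NAND (c NAND a)) NAND b
u4 = u1 NAND u3 = (c NAND a) NAND ((b NAND (c NAND a)) NAND b)
u5 = u3 NAND u4 = ((b NAND (c NAND a)) NAND b) NAND ((c NAND a) NAND ((b NAND (c NAND a)) NAND b))
u6 = c NAND u5 = c NAND (((b NAND (c NAND a)) NAND b) NAND ((c NAND a) NAND ((b NAND (c NAND a)) NAND b)))
u7 = u2 NAND u6 = (b NAND (c NAND a)) NAND (c NAND (((b NAND (c NAND a)) NAND b) NAND ((c NAND a) NAND ((b NAND (c NAND a)) NAND b))))
u8 = c NAND u7 = c NAND ((b NAND (c NAND a)) NAND (c NAND (((b NAND (c NAND a)) NAND b) NAND ((c NAND a) NAND ((b NAND (c NAND a)) NAND b)))))

c NAND ((b NAND (c NAND a)) NAND (c NAND (((b NAND (c NAND a)) NAND b) NAND ((c NAND a) NAND ((b NAND (c NAND a)) NAND b)))))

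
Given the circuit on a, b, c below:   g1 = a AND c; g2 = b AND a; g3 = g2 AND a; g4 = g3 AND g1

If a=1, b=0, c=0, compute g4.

g1 = 1 AND 0 = 0
g2 = 0 AND 1 = 0
g3 = 0 AND 1 = 0
g4 = 0 AND 0 = 0

0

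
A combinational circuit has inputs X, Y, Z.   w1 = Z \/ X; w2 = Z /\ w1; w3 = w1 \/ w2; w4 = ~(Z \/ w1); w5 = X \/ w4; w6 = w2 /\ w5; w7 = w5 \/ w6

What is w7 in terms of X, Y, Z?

(X \/ (~(Z \/ (Z \/ X)))) \/ ((Z /\ (Z \/ X)) /\ (X \/ (~(Z \/ (Z \/ X)))))

w1 = Z \/ X
w2 = Z /\ w1 = Z /\ (Z \/ X)
w4 = ~(Z \/ w1) = ~(Z \/ (Z \/ X))
w5 = X \/ w4 = X \/ (~(Z \/ (Z \/ X)))
w6 = w2 /\ w5 = (Z /\ (Z \/ X)) /\ (X \/ (~(Z \/ (Z \/ X))))
w7 = w5 \/ w6 = (X \/ (~(Z \/ (Z \/ X)))) \/ ((Z /\ (Z \/ X)) /\ (X \/ (~(Z \/ (Z \/ X)))))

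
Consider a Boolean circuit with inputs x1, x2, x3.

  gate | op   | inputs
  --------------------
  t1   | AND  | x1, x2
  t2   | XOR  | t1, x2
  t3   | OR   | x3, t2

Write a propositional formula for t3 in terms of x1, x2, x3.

x3 OR ((x1 AND x2) XOR x2)

t1 = x1 AND x2
t2 = t1 XOR x2 = (x1 AND x2) XOR x2
t3 = x3 OR t2 = x3 OR ((x1 AND x2) XOR x2)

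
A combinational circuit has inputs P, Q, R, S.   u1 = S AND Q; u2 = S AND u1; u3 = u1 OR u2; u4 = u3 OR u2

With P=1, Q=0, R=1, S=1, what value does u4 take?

0

u1 = 1 AND 0 = 0
u2 = 1 AND 0 = 0
u3 = 0 OR 0 = 0
u4 = 0 OR 0 = 0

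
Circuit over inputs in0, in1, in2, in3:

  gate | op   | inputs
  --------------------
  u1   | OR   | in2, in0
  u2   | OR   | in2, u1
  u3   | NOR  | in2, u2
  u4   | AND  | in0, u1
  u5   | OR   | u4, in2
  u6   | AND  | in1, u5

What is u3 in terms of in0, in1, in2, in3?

u1 = in2 OR in0
u2 = in2 OR u1 = in2 OR (in2 OR in0)
u3 = in2 NOR u2 = in2 NOR (in2 OR (in2 OR in0))

in2 NOR (in2 OR (in2 OR in0))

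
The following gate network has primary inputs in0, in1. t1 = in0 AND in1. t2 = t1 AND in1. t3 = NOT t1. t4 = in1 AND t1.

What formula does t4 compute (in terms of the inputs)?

in1 AND (in0 AND in1)

t1 = in0 AND in1
t4 = in1 AND t1 = in1 AND (in0 AND in1)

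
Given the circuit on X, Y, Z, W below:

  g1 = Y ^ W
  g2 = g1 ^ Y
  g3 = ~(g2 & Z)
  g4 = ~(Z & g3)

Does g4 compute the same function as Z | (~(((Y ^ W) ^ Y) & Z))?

No

g1 = Y ^ W
g2 = g1 ^ Y = (Y ^ W) ^ Y
g3 = ~(g2 & Z) = ~(((Y ^ W) ^ Y) & Z)
g4 = ~(Z & g3) = ~(Z & (~(((Y ^ W) ^ Y) & Z)))
At X=0, Y=0, Z=1, W=0: circuit gives 0, formula gives 1.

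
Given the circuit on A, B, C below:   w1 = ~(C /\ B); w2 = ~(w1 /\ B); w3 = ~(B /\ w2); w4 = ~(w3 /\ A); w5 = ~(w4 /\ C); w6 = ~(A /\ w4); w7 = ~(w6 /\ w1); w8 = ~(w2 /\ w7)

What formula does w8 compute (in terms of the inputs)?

~((~((~(C /\ B)) /\ B)) /\ (~((~(A /\ (~((~(B /\ (~((~(C /\ B)) /\ B)))) /\ A)))) /\ (~(C /\ B)))))

w1 = ~(C /\ B)
w2 = ~(w1 /\ B) = ~((~(C /\ B)) /\ B)
w3 = ~(B /\ w2) = ~(B /\ (~((~(C /\ B)) /\ B)))
w4 = ~(w3 /\ A) = ~((~(B /\ (~((~(C /\ B)) /\ B)))) /\ A)
w6 = ~(A /\ w4) = ~(A /\ (~((~(B /\ (~((~(C /\ B)) /\ B)))) /\ A)))
w7 = ~(w6 /\ w1) = ~((~(A /\ (~((~(B /\ (~((~(C /\ B)) /\ B)))) /\ A)))) /\ (~(C /\ B)))
w8 = ~(w2 /\ w7) = ~((~((~(C /\ B)) /\ B)) /\ (~((~(A /\ (~((~(B /\ (~((~(C /\ B)) /\ B)))) /\ A)))) /\ (~(C /\ B)))))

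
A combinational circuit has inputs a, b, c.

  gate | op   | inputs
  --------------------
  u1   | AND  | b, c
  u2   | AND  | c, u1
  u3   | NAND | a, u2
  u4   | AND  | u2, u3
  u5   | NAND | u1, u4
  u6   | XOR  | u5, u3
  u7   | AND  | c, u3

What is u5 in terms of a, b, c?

(b AND c) NAND ((c AND (b AND c)) AND (a NAND (c AND (b AND c))))

u1 = b AND c
u2 = c AND u1 = c AND (b AND c)
u3 = a NAND u2 = a NAND (c AND (b AND c))
u4 = u2 AND u3 = (c AND (b AND c)) AND (a NAND (c AND (b AND c)))
u5 = u1 NAND u4 = (b AND c) NAND ((c AND (b AND c)) AND (a NAND (c AND (b AND c))))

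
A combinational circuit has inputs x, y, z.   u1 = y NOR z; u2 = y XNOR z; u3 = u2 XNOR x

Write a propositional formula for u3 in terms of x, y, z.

u2 = y XNOR z
u3 = u2 XNOR x = (y XNOR z) XNOR x

(y XNOR z) XNOR x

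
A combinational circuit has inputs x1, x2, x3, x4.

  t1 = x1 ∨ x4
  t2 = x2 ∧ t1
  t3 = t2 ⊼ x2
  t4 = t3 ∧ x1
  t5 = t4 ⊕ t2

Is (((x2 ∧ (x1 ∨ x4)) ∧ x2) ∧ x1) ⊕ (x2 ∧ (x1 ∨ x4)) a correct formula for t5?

t1 = x1 ∨ x4
t2 = x2 ∧ t1 = x2 ∧ (x1 ∨ x4)
t3 = t2 ⊼ x2 = (x2 ∧ (x1 ∨ x4)) ⊼ x2
t4 = t3 ∧ x1 = ((x2 ∧ (x1 ∨ x4)) ⊼ x2) ∧ x1
t5 = t4 ⊕ t2 = (((x2 ∧ (x1 ∨ x4)) ⊼ x2) ∧ x1) ⊕ (x2 ∧ (x1 ∨ x4))
At x1=1, x2=0, x3=0, x4=0: circuit gives 1, formula gives 0.

No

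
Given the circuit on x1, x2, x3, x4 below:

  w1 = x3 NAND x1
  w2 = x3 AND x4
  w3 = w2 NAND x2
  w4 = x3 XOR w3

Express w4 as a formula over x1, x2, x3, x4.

w2 = x3 AND x4
w3 = w2 NAND x2 = (x3 AND x4) NAND x2
w4 = x3 XOR w3 = x3 XOR ((x3 AND x4) NAND x2)

x3 XOR ((x3 AND x4) NAND x2)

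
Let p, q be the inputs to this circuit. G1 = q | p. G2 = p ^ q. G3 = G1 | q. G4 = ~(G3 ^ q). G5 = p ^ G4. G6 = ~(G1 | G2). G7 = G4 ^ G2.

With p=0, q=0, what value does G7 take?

G1 = 0 | 0 = 0
G2 = 0 ^ 0 = 0
G3 = 0 | 0 = 0
G4 = ~(0 ^ 0) = 1
G7 = 1 ^ 0 = 1

1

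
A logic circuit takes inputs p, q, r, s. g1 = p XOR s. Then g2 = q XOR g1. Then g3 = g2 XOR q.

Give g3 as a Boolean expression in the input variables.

(q XOR (p XOR s)) XOR q

g1 = p XOR s
g2 = q XOR g1 = q XOR (p XOR s)
g3 = g2 XOR q = (q XOR (p XOR s)) XOR q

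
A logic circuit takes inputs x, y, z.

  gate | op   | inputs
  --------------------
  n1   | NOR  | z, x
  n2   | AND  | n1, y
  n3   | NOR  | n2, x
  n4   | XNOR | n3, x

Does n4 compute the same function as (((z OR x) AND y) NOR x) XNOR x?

n1 = z NOR x
n2 = n1 AND y = (z NOR x) AND y
n3 = n2 NOR x = ((z NOR x) AND y) NOR x
n4 = n3 XNOR x = (((z NOR x) AND y) NOR x) XNOR x
At x=0, y=1, z=0: circuit gives 1, formula gives 0.

No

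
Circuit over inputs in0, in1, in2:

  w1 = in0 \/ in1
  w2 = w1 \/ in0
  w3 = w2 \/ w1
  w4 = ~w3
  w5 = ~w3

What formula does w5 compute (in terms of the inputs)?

w1 = in0 \/ in1
w2 = w1 \/ in0 = (in0 \/ in1) \/ in0
w3 = w2 \/ w1 = ((in0 \/ in1) \/ in0) \/ (in0 \/ in1)
w5 = ~w3 = ~(((in0 \/ in1) \/ in0) \/ (in0 \/ in1))

~(((in0 \/ in1) \/ in0) \/ (in0 \/ in1))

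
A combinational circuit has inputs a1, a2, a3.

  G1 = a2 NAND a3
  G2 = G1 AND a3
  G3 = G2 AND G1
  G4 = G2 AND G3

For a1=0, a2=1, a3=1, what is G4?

0

G1 = 1 NAND 1 = 0
G2 = 0 AND 1 = 0
G3 = 0 AND 0 = 0
G4 = 0 AND 0 = 0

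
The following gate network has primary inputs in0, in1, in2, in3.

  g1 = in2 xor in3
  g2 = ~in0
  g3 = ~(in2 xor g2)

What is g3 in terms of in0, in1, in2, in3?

g2 = ~in0
g3 = ~(in2 xor g2) = ~(in2 xor ~in0)

~(in2 xor ~in0)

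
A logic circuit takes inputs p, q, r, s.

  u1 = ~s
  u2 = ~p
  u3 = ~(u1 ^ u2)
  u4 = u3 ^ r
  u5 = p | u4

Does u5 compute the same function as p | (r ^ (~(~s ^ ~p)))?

u1 = ~s
u2 = ~p
u3 = ~(u1 ^ u2) = ~(~s ^ ~p)
u4 = u3 ^ r = (~(~s ^ ~p)) ^ r
u5 = p | u4 = p | ((~(~s ^ ~p)) ^ r)
At p=0, q=0, r=0, s=1: circuit gives 0, formula gives 0.
At p=0, q=0, r=0, s=0: circuit gives 1, formula gives 1.
Agrees on all 16 inputs.

Yes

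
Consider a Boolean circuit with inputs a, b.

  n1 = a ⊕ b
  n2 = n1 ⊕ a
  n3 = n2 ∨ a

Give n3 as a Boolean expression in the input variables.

((a ⊕ b) ⊕ a) ∨ a

n1 = a ⊕ b
n2 = n1 ⊕ a = (a ⊕ b) ⊕ a
n3 = n2 ∨ a = ((a ⊕ b) ⊕ a) ∨ a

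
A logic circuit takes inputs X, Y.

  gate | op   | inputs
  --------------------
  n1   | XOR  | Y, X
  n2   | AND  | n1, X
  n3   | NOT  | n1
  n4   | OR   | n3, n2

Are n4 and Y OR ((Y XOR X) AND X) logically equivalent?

n1 = Y XOR X
n2 = n1 AND X = (Y XOR X) AND X
n3 = NOT n1 = NOT (Y XOR X)
n4 = n3 OR n2 = NOT (Y XOR X) OR ((Y XOR X) AND X)
At X=0, Y=0: circuit gives 1, formula gives 0.

No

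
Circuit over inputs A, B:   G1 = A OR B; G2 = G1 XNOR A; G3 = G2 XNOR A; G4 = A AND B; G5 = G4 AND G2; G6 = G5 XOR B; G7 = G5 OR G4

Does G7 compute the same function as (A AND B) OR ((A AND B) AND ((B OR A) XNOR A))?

G1 = A OR B
G2 = G1 XNOR A = (A OR B) XNOR A
G4 = A AND B
G5 = G4 AND G2 = (A AND B) AND ((A OR B) XNOR A)
G7 = G5 OR G4 = ((A AND B) AND ((A OR B) XNOR A)) OR (A AND B)
At A=0, B=0: circuit gives 0, formula gives 0.
At A=1, B=1: circuit gives 1, formula gives 1.
Agrees on all 4 inputs.

Yes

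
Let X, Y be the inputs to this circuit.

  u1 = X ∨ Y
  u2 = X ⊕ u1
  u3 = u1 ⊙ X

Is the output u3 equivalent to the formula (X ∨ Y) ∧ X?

u1 = X ∨ Y
u3 = u1 ⊙ X = (X ∨ Y) ⊙ X
At X=0, Y=0: circuit gives 1, formula gives 0.

No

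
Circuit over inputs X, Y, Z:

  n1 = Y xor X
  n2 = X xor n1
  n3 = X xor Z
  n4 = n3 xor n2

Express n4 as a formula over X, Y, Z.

n1 = Y xor X
n2 = X xor n1 = X xor (Y xor X)
n3 = X xor Z
n4 = n3 xor n2 = (X xor Z) xor (X xor (Y xor X))

(X xor Z) xor (X xor (Y xor X))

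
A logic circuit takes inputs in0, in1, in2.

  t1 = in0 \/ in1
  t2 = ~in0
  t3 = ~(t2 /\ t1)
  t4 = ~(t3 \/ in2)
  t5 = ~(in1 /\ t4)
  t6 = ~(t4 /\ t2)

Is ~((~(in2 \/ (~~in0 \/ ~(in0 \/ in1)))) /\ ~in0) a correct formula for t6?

Yes

t1 = in0 \/ in1
t2 = ~in0
t3 = ~(t2 /\ t1) = ~(~in0 /\ (in0 \/ in1))
t4 = ~(t3 \/ in2) = ~((~(~in0 /\ (in0 \/ in1))) \/ in2)
t6 = ~(t4 /\ t2) = ~((~((~(~in0 /\ (in0 \/ in1))) \/ in2)) /\ ~in0)
At in0=0, in1=1, in2=0: circuit gives 0, formula gives 0.
At in0=0, in1=0, in2=0: circuit gives 1, formula gives 1.
Agrees on all 8 inputs.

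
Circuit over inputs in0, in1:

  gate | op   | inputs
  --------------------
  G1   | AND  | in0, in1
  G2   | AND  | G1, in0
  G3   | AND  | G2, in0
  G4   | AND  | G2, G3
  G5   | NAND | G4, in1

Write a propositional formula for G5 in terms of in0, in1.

G1 = in0 AND in1
G2 = G1 AND in0 = (in0 AND in1) AND in0
G3 = G2 AND in0 = ((in0 AND in1) AND in0) AND in0
G4 = G2 AND G3 = ((in0 AND in1) AND in0) AND (((in0 AND in1) AND in0) AND in0)
G5 = G4 NAND in1 = (((in0 AND in1) AND in0) AND (((in0 AND in1) AND in0) AND in0)) NAND in1

(((in0 AND in1) AND in0) AND (((in0 AND in1) AND in0) AND in0)) NAND in1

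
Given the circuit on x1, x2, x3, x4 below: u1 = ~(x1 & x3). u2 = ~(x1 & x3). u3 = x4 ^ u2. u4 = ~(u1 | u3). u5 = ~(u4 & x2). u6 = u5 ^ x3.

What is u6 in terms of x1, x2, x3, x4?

(~((~((~(x1 & x3)) | (x4 ^ (~(x1 & x3))))) & x2)) ^ x3

u1 = ~(x1 & x3)
u2 = ~(x1 & x3)
u3 = x4 ^ u2 = x4 ^ (~(x1 & x3))
u4 = ~(u1 | u3) = ~((~(x1 & x3)) | (x4 ^ (~(x1 & x3))))
u5 = ~(u4 & x2) = ~((~((~(x1 & x3)) | (x4 ^ (~(x1 & x3))))) & x2)
u6 = u5 ^ x3 = (~((~((~(x1 & x3)) | (x4 ^ (~(x1 & x3))))) & x2)) ^ x3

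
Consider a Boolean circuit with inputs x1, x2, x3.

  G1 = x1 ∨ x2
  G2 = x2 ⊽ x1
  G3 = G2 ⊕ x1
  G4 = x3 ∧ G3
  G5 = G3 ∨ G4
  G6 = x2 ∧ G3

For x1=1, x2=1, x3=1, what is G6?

1

G2 = 1 ⊽ 1 = 0
G3 = 0 ⊕ 1 = 1
G6 = 1 ∧ 1 = 1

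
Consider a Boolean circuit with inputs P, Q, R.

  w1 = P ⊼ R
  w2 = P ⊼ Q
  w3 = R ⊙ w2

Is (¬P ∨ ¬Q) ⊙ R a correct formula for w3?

Yes

w2 = P ⊼ Q
w3 = R ⊙ w2 = R ⊙ (P ⊼ Q)
At P=0, Q=0, R=0: circuit gives 0, formula gives 0.
At P=0, Q=0, R=1: circuit gives 1, formula gives 1.
Agrees on all 8 inputs.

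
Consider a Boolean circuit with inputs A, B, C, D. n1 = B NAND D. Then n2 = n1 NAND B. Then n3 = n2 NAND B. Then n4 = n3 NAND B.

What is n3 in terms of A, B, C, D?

((B NAND D) NAND B) NAND B

n1 = B NAND D
n2 = n1 NAND B = (B NAND D) NAND B
n3 = n2 NAND B = ((B NAND D) NAND B) NAND B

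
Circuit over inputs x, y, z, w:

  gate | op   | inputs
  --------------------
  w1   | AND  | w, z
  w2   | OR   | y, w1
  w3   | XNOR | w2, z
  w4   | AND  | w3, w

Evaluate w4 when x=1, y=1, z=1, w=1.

w1 = 1 AND 1 = 1
w2 = 1 OR 1 = 1
w3 = 1 XNOR 1 = 1
w4 = 1 AND 1 = 1

1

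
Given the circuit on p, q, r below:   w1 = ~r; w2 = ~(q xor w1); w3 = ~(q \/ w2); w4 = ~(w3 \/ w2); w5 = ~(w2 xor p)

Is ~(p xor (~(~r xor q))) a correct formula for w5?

Yes

w1 = ~r
w2 = ~(q xor w1) = ~(q xor ~r)
w5 = ~(w2 xor p) = ~((~(q xor ~r)) xor p)
At p=0, q=0, r=1: circuit gives 0, formula gives 0.
At p=0, q=0, r=0: circuit gives 1, formula gives 1.
Agrees on all 8 inputs.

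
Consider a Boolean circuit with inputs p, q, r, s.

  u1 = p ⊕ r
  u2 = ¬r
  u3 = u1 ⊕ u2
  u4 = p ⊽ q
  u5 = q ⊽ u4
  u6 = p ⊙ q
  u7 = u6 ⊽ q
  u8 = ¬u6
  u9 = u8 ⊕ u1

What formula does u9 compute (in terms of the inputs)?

u1 = p ⊕ r
u6 = p ⊙ q
u8 = ¬u6 = ¬(p ⊙ q)
u9 = u8 ⊕ u1 = ¬(p ⊙ q) ⊕ (p ⊕ r)

¬(p ⊙ q) ⊕ (p ⊕ r)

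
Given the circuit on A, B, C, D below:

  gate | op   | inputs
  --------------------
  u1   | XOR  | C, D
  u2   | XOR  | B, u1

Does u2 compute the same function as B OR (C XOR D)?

No

u1 = C XOR D
u2 = B XOR u1 = B XOR (C XOR D)
At A=0, B=1, C=0, D=1: circuit gives 0, formula gives 1.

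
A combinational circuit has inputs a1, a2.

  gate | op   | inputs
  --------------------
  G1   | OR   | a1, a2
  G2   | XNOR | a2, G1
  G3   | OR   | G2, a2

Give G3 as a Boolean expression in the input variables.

G1 = a1 OR a2
G2 = a2 XNOR G1 = a2 XNOR (a1 OR a2)
G3 = G2 OR a2 = (a2 XNOR (a1 OR a2)) OR a2

(a2 XNOR (a1 OR a2)) OR a2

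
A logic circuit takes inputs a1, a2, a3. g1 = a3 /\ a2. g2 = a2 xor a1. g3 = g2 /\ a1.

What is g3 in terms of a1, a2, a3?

(a2 xor a1) /\ a1

g2 = a2 xor a1
g3 = g2 /\ a1 = (a2 xor a1) /\ a1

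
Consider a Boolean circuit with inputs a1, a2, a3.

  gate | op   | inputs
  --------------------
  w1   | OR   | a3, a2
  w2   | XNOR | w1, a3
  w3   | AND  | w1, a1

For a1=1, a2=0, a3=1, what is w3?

1

w1 = 1 OR 0 = 1
w3 = 1 AND 1 = 1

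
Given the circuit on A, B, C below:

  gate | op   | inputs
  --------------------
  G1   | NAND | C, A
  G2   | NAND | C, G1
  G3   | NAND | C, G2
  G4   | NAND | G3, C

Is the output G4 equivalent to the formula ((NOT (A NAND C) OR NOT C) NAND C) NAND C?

Yes

G1 = C NAND A
G2 = C NAND G1 = C NAND (C NAND A)
G3 = C NAND G2 = C NAND (C NAND (C NAND A))
G4 = G3 NAND C = (C NAND (C NAND (C NAND A))) NAND C
At A=0, B=0, C=1: circuit gives 0, formula gives 0.
At A=0, B=0, C=0: circuit gives 1, formula gives 1.
Agrees on all 8 inputs.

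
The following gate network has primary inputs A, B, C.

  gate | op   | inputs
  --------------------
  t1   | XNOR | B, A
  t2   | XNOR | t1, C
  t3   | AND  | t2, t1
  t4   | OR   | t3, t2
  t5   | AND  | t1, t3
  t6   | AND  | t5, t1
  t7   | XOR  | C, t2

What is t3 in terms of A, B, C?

((B XNOR A) XNOR C) AND (B XNOR A)

t1 = B XNOR A
t2 = t1 XNOR C = (B XNOR A) XNOR C
t3 = t2 AND t1 = ((B XNOR A) XNOR C) AND (B XNOR A)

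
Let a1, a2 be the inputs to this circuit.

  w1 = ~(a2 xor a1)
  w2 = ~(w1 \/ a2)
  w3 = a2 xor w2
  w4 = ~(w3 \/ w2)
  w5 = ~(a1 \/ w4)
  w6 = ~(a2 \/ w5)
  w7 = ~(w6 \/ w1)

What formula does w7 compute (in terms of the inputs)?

~((~(a2 \/ (~(a1 \/ (~((a2 xor (~((~(a2 xor a1)) \/ a2))) \/ (~((~(a2 xor a1)) \/ a2)))))))) \/ (~(a2 xor a1)))

w1 = ~(a2 xor a1)
w2 = ~(w1 \/ a2) = ~((~(a2 xor a1)) \/ a2)
w3 = a2 xor w2 = a2 xor (~((~(a2 xor a1)) \/ a2))
w4 = ~(w3 \/ w2) = ~((a2 xor (~((~(a2 xor a1)) \/ a2))) \/ (~((~(a2 xor a1)) \/ a2)))
w5 = ~(a1 \/ w4) = ~(a1 \/ (~((a2 xor (~((~(a2 xor a1)) \/ a2))) \/ (~((~(a2 xor a1)) \/ a2)))))
w6 = ~(a2 \/ w5) = ~(a2 \/ (~(a1 \/ (~((a2 xor (~((~(a2 xor a1)) \/ a2))) \/ (~((~(a2 xor a1)) \/ a2)))))))
w7 = ~(w6 \/ w1) = ~((~(a2 \/ (~(a1 \/ (~((a2 xor (~((~(a2 xor a1)) \/ a2))) \/ (~((~(a2 xor a1)) \/ a2)))))))) \/ (~(a2 xor a1)))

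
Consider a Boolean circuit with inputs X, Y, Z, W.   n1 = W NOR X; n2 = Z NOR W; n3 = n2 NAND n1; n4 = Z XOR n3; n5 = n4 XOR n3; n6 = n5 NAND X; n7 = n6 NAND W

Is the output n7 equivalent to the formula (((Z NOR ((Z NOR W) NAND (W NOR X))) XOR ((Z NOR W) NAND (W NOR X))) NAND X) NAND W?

No

n1 = W NOR X
n2 = Z NOR W
n3 = n2 NAND n1 = (Z NOR W) NAND (W NOR X)
n4 = Z XOR n3 = Z XOR ((Z NOR W) NAND (W NOR X))
n5 = n4 XOR n3 = (Z XOR ((Z NOR W) NAND (W NOR X))) XOR ((Z NOR W) NAND (W NOR X))
n6 = n5 NAND X = ((Z XOR ((Z NOR W) NAND (W NOR X))) XOR ((Z NOR W) NAND (W NOR X))) NAND X
n7 = n6 NAND W = (((Z XOR ((Z NOR W) NAND (W NOR X))) XOR ((Z NOR W) NAND (W NOR X))) NAND X) NAND W
At X=1, Y=0, Z=0, W=1: circuit gives 0, formula gives 1.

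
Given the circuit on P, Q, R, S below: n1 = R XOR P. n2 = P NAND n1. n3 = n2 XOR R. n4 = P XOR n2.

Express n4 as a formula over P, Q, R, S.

n1 = R XOR P
n2 = P NAND n1 = P NAND (R XOR P)
n4 = P XOR n2 = P XOR (P NAND (R XOR P))

P XOR (P NAND (R XOR P))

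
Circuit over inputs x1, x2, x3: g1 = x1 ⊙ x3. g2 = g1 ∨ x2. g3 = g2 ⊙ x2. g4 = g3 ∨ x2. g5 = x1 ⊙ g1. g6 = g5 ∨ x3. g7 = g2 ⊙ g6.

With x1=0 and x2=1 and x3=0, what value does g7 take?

g1 = 0 ⊙ 0 = 1
g2 = 1 ∨ 1 = 1
g5 = 0 ⊙ 1 = 0
g6 = 0 ∨ 0 = 0
g7 = 1 ⊙ 0 = 0

0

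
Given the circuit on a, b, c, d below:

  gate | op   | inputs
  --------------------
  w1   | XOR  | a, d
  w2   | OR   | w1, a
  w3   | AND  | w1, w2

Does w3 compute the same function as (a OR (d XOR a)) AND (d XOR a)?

Yes

w1 = a XOR d
w2 = w1 OR a = (a XOR d) OR a
w3 = w1 AND w2 = (a XOR d) AND ((a XOR d) OR a)
At a=0, b=0, c=0, d=0: circuit gives 0, formula gives 0.
At a=0, b=0, c=0, d=1: circuit gives 1, formula gives 1.
Agrees on all 16 inputs.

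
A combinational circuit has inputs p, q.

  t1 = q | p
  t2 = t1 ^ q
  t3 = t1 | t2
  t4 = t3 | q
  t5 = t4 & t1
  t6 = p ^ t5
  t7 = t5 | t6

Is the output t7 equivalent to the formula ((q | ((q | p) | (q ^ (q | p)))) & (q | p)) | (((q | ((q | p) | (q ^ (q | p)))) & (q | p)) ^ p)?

Yes

t1 = q | p
t2 = t1 ^ q = (q | p) ^ q
t3 = t1 | t2 = (q | p) | ((q | p) ^ q)
t4 = t3 | q = ((q | p) | ((q | p) ^ q)) | q
t5 = t4 & t1 = (((q | p) | ((q | p) ^ q)) | q) & (q | p)
t6 = p ^ t5 = p ^ ((((q | p) | ((q | p) ^ q)) | q) & (q | p))
t7 = t5 | t6 = ((((q | p) | ((q | p) ^ q)) | q) & (q | p)) | (p ^ ((((q | p) | ((q | p) ^ q)) | q) & (q | p)))
At p=0, q=0: circuit gives 0, formula gives 0.
At p=0, q=1: circuit gives 1, formula gives 1.
Agrees on all 4 inputs.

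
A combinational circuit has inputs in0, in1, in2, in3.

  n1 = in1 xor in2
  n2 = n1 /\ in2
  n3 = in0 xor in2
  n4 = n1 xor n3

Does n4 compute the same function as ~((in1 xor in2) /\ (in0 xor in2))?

n1 = in1 xor in2
n3 = in0 xor in2
n4 = n1 xor n3 = (in1 xor in2) xor (in0 xor in2)
At in0=0, in1=0, in2=0, in3=0: circuit gives 0, formula gives 1.

No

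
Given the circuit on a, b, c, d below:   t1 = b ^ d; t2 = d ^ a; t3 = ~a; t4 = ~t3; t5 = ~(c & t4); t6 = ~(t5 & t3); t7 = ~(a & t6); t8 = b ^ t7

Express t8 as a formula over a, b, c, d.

b ^ (~(a & (~((~(c & ~~a)) & ~a))))

t3 = ~a
t4 = ~t3 = ~~a
t5 = ~(c & t4) = ~(c & ~~a)
t6 = ~(t5 & t3) = ~((~(c & ~~a)) & ~a)
t7 = ~(a & t6) = ~(a & (~((~(c & ~~a)) & ~a)))
t8 = b ^ t7 = b ^ (~(a & (~((~(c & ~~a)) & ~a))))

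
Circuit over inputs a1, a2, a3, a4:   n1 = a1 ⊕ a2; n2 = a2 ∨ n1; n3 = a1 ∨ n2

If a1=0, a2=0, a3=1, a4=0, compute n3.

0

n1 = 0 ⊕ 0 = 0
n2 = 0 ∨ 0 = 0
n3 = 0 ∨ 0 = 0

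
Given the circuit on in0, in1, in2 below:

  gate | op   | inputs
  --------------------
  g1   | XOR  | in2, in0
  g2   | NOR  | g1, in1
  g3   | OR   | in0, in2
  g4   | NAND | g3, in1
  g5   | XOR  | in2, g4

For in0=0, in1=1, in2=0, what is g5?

1

g3 = 0 OR 0 = 0
g4 = 0 NAND 1 = 1
g5 = 0 XOR 1 = 1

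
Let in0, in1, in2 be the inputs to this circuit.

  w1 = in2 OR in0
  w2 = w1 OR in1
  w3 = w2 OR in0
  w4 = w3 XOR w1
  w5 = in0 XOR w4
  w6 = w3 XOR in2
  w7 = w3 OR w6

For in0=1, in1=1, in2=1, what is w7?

w1 = 1 OR 1 = 1
w2 = 1 OR 1 = 1
w3 = 1 OR 1 = 1
w6 = 1 XOR 1 = 0
w7 = 1 OR 0 = 1

1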